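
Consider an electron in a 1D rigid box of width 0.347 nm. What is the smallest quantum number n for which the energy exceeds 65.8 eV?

n = 5

E_1 = h²/(8m_eL²) = 5.004×10^-19 J = 3.124 eV.
Need n² > 65.8/3.124 = 21.06, i.e. n > 4.589.
The smallest integer satisfying this is n = 5.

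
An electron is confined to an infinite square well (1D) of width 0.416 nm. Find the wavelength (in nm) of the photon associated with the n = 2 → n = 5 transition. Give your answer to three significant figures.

λ = 27.2 nm

E_1 = h²/(8m_eL²) = 3.481×10^-19 J, so ΔE = (5² − 2²)E_1 = 7.310×10^-18 J.
λ = hc/ΔE = (6.626×10^-34·2.998×10^8)/7.310×10^-18 = 2.72×10^-8 m = 27.2 nm.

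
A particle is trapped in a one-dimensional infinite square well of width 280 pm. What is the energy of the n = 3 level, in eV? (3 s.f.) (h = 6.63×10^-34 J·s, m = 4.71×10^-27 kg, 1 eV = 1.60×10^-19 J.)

E_3 = 0.00837 eV

For an infinite well E_n = n²h²/(8mL²), so E_1 = h²/(8mL²) = (6.63×10^-34)²/(8·4.71×10^-27·(2.80×10^-10 m)²) = 1.488×10^-22 J.
Then E_3 = 3²·E_1 = 9·1.488×10^-22 J = 1.339×10^-21 J.
Converting, E_3 = 1.339×10^-21 J / (1.60×10^-19 J/eV) = 0.00837 eV.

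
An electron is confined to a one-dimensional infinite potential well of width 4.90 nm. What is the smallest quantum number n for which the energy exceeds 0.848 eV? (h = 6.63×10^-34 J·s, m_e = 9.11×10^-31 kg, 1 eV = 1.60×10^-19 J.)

E_1 = h²/(8m_eL²) = 2.512×10^-21 J = 0.01570 eV.
Need n² > 0.848/0.01570 = 54.01, i.e. n > 7.349.
The smallest integer satisfying this is n = 8.

n = 8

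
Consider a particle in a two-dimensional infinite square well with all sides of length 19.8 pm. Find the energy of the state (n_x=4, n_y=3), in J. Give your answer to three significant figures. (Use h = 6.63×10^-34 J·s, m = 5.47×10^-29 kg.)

For a 2D rectangular well E = (h²/8m)·Σ n_i²/L_i² = (6.63×10^-34)²/(8·5.47×10^-29) · [4²/(19.8 pm)² + 3²/(19.8 pm)²].
Evaluating gives E = 6.41×10^-17 J.

E = 6.41×10^-17 J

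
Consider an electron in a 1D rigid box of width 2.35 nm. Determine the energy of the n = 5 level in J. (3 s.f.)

For an infinite well E_n = n²h²/(8m_eL²), so E_1 = h²/(8m_eL²) = (6.626×10^-34)²/(8·9.109×10^-31·(2.35×10^-9 m)²) = 1.091×10^-20 J.
Then E_5 = 5²·E_1 = 25·1.091×10^-20 J = 2.73×10^-19 J.

E_5 = 2.73×10^-19 J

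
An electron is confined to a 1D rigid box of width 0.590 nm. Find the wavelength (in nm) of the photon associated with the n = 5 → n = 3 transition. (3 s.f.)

λ = 71.7 nm

E_1 = h²/(8m_eL²) = 1.731×10^-19 J, so ΔE = (5² − 3²)E_1 = 2.770×10^-18 J.
λ = hc/ΔE = (6.626×10^-34·2.998×10^8)/2.770×10^-18 = 7.17×10^-8 m = 71.7 nm.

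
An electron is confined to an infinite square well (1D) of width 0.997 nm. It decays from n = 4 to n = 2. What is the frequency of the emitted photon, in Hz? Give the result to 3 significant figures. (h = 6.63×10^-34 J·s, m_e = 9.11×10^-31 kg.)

f = 1.10×10^15 Hz

E_1 = h²/(8m_eL²) = 6.068×10^-20 J and ΔE = (4² − 2²)E_1 = 7.282×10^-19 J.
f = ΔE/h = 7.282×10^-19/6.63×10^-34 = 1.10×10^15 Hz.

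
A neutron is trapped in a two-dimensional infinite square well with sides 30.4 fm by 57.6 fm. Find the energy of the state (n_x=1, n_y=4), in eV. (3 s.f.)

E = 1.21×10^6 eV

For a 2D rectangular well E = (h²/8m_n)·Σ n_i²/L_i² = (6.626×10^-34)²/(8·1.675×10^-27) · [1²/(30.4 fm)² + 4²/(57.6 fm)²].
Evaluating gives E = 1.935×10^-13 J = 1.21×10^6 eV.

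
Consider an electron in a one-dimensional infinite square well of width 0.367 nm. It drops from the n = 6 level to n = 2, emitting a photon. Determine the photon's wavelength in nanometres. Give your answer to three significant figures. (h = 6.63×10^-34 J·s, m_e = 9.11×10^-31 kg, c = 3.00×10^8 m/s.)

E_1 = h²/(8m_eL²) = 4.478×10^-19 J, so ΔE = (6² − 2²)E_1 = 1.433×10^-17 J.
λ = hc/ΔE = (6.63×10^-34·3.00×10^8)/1.433×10^-17 = 1.39×10^-8 m = 13.9 nm.

λ = 13.9 nm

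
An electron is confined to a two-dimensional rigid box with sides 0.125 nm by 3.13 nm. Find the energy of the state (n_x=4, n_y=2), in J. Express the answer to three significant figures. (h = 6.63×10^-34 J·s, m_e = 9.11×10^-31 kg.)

E = 6.18×10^-17 J

For a 2D rectangular well E = (h²/8m_e)·Σ n_i²/L_i² = (6.63×10^-34)²/(8·9.11×10^-31) · [4²/(0.125 nm)² + 2²/(3.13 nm)²].
Evaluating gives E = 6.18×10^-17 J.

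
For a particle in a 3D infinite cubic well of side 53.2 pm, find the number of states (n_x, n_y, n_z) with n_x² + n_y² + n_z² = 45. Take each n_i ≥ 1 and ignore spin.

degeneracy = 6

The level has n_x² + n_y² + n_z² = 45. The ordered positive-integer solutions are (2, 4, 5), (2, 5, 4), (4, 2, 5), (4, 5, 2), (5, 2, 4), (5, 4, 2).
That gives 6 states.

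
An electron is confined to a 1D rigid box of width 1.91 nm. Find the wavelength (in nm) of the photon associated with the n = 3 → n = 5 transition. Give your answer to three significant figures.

E_1 = h²/(8m_eL²) = 1.651×10^-20 J, so ΔE = (5² − 3²)E_1 = 2.642×10^-19 J.
λ = hc/ΔE = (6.626×10^-34·2.998×10^8)/2.642×10^-19 = 7.52×10^-7 m = 752 nm.

λ = 752 nm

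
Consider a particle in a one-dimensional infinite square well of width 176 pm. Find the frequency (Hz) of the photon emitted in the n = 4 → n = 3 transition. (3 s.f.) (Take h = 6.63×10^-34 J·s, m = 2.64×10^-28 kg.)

E_1 = h²/(8mL²) = 6.719×10^-21 J and ΔE = (4² − 3²)E_1 = 4.703×10^-20 J.
f = ΔE/h = 4.703×10^-20/6.63×10^-34 = 7.09×10^13 Hz.

f = 7.09×10^13 Hz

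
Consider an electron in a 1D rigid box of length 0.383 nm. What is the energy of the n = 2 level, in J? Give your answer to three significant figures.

E_2 = 1.64×10^-18 J

For an infinite well E_n = n²h²/(8m_eL²), so E_1 = h²/(8m_eL²) = (6.626×10^-34)²/(8·9.109×10^-31·(3.83×10^-10 m)²) = 4.107×10^-19 J.
Then E_2 = 2²·E_1 = 4·4.107×10^-19 J = 1.64×10^-18 J.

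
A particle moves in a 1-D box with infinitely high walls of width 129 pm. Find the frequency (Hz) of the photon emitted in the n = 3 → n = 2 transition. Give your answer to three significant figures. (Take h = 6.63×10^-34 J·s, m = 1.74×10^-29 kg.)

E_1 = h²/(8mL²) = 1.898×10^-19 J and ΔE = (3² − 2²)E_1 = 9.490×10^-19 J.
f = ΔE/h = 9.490×10^-19/6.63×10^-34 = 1.43×10^15 Hz.

f = 1.43×10^15 Hz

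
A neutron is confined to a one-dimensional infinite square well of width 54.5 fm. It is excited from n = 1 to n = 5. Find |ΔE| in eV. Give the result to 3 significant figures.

|ΔE| = 1.65×10^6 eV

E_1 = h²/(8m_nL²) = 1.103×10^-14 J.
|ΔE| = |1² − 5²|·E_1 = 24·1.103×10^-14 J = 2.647×10^-13 J = 1.65×10^6 eV.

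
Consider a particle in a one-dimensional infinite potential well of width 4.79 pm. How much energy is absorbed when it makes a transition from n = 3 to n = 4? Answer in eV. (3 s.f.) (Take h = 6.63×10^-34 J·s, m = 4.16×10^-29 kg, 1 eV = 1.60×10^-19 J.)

E_1 = h²/(8mL²) = 5.757×10^-17 J.
|ΔE| = |3² − 4²|·E_1 = 7·5.757×10^-17 J = 4.030×10^-16 J = 2.52×10^3 eV.

|ΔE| = 2.52×10^3 eV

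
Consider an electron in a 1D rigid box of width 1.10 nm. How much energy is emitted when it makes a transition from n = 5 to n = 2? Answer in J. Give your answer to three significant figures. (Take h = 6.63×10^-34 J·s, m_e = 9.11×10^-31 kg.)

|ΔE| = 1.05×10^-18 J

E_1 = h²/(8m_eL²) = 4.985×10^-20 J.
|ΔE| = |5² − 2²|·E_1 = 21·4.985×10^-20 J = 1.05×10^-18 J.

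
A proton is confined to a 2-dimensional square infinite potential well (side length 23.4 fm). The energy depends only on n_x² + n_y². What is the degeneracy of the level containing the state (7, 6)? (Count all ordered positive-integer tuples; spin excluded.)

degeneracy = 4

The level has n_x² + n_y² = 85. The ordered positive-integer solutions are (2, 9), (6, 7), (7, 6), (9, 2).
That gives 4 states.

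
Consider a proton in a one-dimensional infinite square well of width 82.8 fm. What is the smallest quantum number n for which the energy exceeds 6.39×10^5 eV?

E_1 = h²/(8m_pL²) = 4.785×10^-15 J = 2.987×10^4 eV.
Need n² > 6.39×10^5/2.987×10^4 = 21.39, i.e. n > 4.625.
The smallest integer satisfying this is n = 5.

n = 5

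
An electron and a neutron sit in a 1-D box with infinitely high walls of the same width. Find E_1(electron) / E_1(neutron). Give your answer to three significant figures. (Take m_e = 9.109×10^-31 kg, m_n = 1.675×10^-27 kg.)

E_n ∝ 1/m at fixed n and L, so the ratio is m_n/m_e = 1.675×10^-27/9.109×10^-31 = 1.84×10^3.

1.84×10^3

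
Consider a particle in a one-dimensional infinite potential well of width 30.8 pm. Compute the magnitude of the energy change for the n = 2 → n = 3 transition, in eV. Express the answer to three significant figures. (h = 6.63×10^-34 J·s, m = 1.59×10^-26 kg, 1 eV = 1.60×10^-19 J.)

|ΔE| = 0.114 eV

E_1 = h²/(8mL²) = 3.643×10^-21 J.
|ΔE| = |2² − 3²|·E_1 = 5·3.643×10^-21 J = 1.822×10^-20 J = 0.114 eV.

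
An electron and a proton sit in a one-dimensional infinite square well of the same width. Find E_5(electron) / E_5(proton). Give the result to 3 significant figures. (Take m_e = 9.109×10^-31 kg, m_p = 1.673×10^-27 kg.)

E_n ∝ 1/m at fixed n and L, so the ratio is m_p/m_e = 1.673×10^-27/9.109×10^-31 = 1.84×10^3.

1.84×10^3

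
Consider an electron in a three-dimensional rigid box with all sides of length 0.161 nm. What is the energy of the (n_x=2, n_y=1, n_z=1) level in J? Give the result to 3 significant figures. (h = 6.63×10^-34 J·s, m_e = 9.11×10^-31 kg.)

For a 3D rectangular well E = (h²/8m_e)·Σ n_i²/L_i² = (6.63×10^-34)²/(8·9.11×10^-31) · [2²/(0.161 nm)² + 1²/(0.161 nm)² + 1²/(0.161 nm)²].
Evaluating gives E = 1.40×10^-17 J.

E = 1.40×10^-17 J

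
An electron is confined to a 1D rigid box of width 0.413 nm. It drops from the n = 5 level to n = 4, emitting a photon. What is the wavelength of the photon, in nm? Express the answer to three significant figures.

λ = 62.5 nm

E_1 = h²/(8m_eL²) = 3.532×10^-19 J, so ΔE = (5² − 4²)E_1 = 3.179×10^-18 J.
λ = hc/ΔE = (6.626×10^-34·2.998×10^8)/3.179×10^-18 = 6.25×10^-8 m = 62.5 nm.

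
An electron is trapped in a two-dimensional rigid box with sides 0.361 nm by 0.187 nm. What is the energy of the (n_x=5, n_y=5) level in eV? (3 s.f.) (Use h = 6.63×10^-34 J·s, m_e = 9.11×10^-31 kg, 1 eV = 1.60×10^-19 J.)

For a 2D rectangular well E = (h²/8m_e)·Σ n_i²/L_i² = (6.63×10^-34)²/(8·9.11×10^-31) · [5²/(0.361 nm)² + 5²/(0.187 nm)²].
Evaluating gives E = 5.469×10^-17 J = 342 eV.

E = 342 eV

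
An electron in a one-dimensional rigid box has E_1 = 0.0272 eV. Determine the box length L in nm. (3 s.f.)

From E_n = n²h²/(8m_eL²), L = n·h/√(8m_eE_n).
E_1 = 0.0272 eV = 4.357×10^-21 J, so L = 1·6.626×10^-34/√(8·9.109×10^-31·4.357×10^-21) = 3.72×10^-9 m = 3.72 nm.

L = 3.72 nm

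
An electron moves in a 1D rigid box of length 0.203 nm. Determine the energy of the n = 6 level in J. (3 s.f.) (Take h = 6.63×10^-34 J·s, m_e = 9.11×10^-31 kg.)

For an infinite well E_n = n²h²/(8m_eL²), so E_1 = h²/(8m_eL²) = (6.63×10^-34)²/(8·9.11×10^-31·(2.03×10^-10 m)²) = 1.464×10^-18 J.
Then E_6 = 6²·E_1 = 36·1.464×10^-18 J = 5.27×10^-17 J.

E_6 = 5.27×10^-17 J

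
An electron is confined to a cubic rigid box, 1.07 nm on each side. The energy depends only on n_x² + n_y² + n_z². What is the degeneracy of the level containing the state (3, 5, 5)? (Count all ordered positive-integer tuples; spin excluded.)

degeneracy = 9

The level has n_x² + n_y² + n_z² = 59. The ordered positive-integer solutions are (1, 3, 7), (1, 7, 3), (3, 1, 7), (3, 5, 5), (3, 7, 1), (5, 3, 5), (5, 5, 3), (7, 1, 3), (7, 3, 1).
That gives 9 states.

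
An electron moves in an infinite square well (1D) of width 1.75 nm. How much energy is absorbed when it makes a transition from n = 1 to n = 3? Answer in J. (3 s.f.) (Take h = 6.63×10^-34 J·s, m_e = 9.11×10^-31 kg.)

|ΔE| = 1.58×10^-19 J

E_1 = h²/(8m_eL²) = 1.969×10^-20 J.
|ΔE| = |1² − 3²|·E_1 = 8·1.969×10^-20 J = 1.58×10^-19 J.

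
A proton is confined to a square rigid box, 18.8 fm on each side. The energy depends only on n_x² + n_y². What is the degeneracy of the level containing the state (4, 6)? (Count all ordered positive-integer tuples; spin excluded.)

degeneracy = 2

The level has n_x² + n_y² = 52. The ordered positive-integer solutions are (4, 6), (6, 4).
That gives 2 states.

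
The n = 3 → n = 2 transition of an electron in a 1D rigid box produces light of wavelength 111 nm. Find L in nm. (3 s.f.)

L = 0.410 nm

The photon carries ΔE = hc/λ = 6.626×10^-34·2.998×10^8/1.11×10^-7 m = 1.790×10^-18 J.
Since ΔE = (3² − 2²)E_1, E_1 = 3.580×10^-19 J, and L = h/√(8m_eE_1) = 4.10×10^-10 m = 0.410 nm.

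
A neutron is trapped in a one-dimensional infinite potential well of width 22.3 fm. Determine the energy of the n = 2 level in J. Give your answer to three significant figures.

E_2 = 2.64×10^-13 J

For an infinite well E_n = n²h²/(8m_nL²), so E_1 = h²/(8m_nL²) = (6.626×10^-34)²/(8·1.675×10^-27·(2.23×10^-14 m)²) = 6.589×10^-14 J.
Then E_2 = 2²·E_1 = 4·6.589×10^-14 J = 2.64×10^-13 J.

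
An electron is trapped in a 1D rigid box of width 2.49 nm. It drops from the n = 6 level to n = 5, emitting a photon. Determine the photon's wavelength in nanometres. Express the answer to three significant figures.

E_1 = h²/(8m_eL²) = 9.717×10^-21 J, so ΔE = (6² − 5²)E_1 = 1.069×10^-19 J.
λ = hc/ΔE = (6.626×10^-34·2.998×10^8)/1.069×10^-19 = 1.86×10^-6 m = 1.86×10^3 nm.

λ = 1.86×10^3 nm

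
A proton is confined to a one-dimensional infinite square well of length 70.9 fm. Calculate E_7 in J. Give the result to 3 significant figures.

For an infinite well E_n = n²h²/(8m_pL²), so E_1 = h²/(8m_pL²) = (6.626×10^-34)²/(8·1.673×10^-27·(7.09×10^-14 m)²) = 6.526×10^-15 J.
Then E_7 = 7²·E_1 = 49·6.526×10^-15 J = 3.20×10^-13 J.

E_7 = 3.20×10^-13 J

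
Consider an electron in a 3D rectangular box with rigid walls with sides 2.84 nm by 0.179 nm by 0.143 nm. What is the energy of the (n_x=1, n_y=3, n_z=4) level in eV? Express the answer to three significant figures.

For a 3D rectangular well E = (h²/8m_e)·Σ n_i²/L_i² = (6.626×10^-34)²/(8·9.109×10^-31) · [1²/(2.84 nm)² + 3²/(0.179 nm)² + 4²/(0.143 nm)²].
Evaluating gives E = 6.407×10^-17 J = 400 eV.

E = 400 eV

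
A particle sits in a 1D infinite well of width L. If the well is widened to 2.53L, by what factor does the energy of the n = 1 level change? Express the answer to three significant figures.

0.156

E_n ∝ 1/L², so the energy scales by 1/2.53² = 0.156.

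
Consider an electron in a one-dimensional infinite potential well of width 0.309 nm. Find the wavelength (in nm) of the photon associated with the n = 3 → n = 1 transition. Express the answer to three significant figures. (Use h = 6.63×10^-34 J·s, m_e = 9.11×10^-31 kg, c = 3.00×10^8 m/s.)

E_1 = h²/(8m_eL²) = 6.317×10^-19 J, so ΔE = (3² − 1²)E_1 = 5.054×10^-18 J.
λ = hc/ΔE = (6.63×10^-34·3.00×10^8)/5.054×10^-18 = 3.94×10^-8 m = 39.4 nm.

λ = 39.4 nm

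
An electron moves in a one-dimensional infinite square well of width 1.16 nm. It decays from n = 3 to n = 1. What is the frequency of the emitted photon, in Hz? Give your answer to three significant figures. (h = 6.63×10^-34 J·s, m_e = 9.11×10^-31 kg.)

f = 5.41×10^14 Hz

E_1 = h²/(8m_eL²) = 4.482×10^-20 J and ΔE = (3² − 1²)E_1 = 3.586×10^-19 J.
f = ΔE/h = 3.586×10^-19/6.63×10^-34 = 5.41×10^14 Hz.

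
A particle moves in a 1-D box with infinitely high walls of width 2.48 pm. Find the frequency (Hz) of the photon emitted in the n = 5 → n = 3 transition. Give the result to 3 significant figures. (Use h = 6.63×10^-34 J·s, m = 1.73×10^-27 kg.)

f = 1.25×10^17 Hz

E_1 = h²/(8mL²) = 5.164×10^-18 J and ΔE = (5² − 3²)E_1 = 8.262×10^-17 J.
f = ΔE/h = 8.262×10^-17/6.63×10^-34 = 1.25×10^17 Hz.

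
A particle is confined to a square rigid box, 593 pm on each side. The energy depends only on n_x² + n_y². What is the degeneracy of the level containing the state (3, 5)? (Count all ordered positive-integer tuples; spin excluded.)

degeneracy = 2

The level has n_x² + n_y² = 34. The ordered positive-integer solutions are (3, 5), (5, 3).
That gives 2 states.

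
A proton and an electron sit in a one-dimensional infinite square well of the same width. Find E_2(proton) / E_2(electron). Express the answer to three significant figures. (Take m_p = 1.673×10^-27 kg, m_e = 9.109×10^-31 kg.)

E_n ∝ 1/m at fixed n and L, so the ratio is m_e/m_p = 9.109×10^-31/1.673×10^-27 = 5.44×10^-4.

5.44×10^-4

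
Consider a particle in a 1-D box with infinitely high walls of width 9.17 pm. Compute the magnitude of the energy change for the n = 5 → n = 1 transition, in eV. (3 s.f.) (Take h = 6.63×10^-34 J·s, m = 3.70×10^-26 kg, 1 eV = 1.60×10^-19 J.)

E_1 = h²/(8mL²) = 1.766×10^-20 J.
|ΔE| = |5² − 1²|·E_1 = 24·1.766×10^-20 J = 4.238×10^-19 J = 2.65 eV.

|ΔE| = 2.65 eV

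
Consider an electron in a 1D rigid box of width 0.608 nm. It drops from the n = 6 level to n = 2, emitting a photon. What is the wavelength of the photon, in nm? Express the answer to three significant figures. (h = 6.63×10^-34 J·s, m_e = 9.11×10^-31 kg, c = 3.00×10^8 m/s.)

E_1 = h²/(8m_eL²) = 1.632×10^-19 J, so ΔE = (6² − 2²)E_1 = 5.222×10^-18 J.
λ = hc/ΔE = (6.63×10^-34·3.00×10^8)/5.222×10^-18 = 3.81×10^-8 m = 38.1 nm.

λ = 38.1 nm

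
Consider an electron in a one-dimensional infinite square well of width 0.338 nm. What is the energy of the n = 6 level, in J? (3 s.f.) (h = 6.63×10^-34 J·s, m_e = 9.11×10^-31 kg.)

For an infinite well E_n = n²h²/(8m_eL²), so E_1 = h²/(8m_eL²) = (6.63×10^-34)²/(8·9.11×10^-31·(3.38×10^-10 m)²) = 5.279×10^-19 J.
Then E_6 = 6²·E_1 = 36·5.279×10^-19 J = 1.90×10^-17 J.

E_6 = 1.90×10^-17 J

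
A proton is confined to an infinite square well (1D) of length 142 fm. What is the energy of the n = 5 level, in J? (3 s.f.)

For an infinite well E_n = n²h²/(8m_pL²), so E_1 = h²/(8m_pL²) = (6.626×10^-34)²/(8·1.673×10^-27·(1.42×10^-13 m)²) = 1.627×10^-15 J.
Then E_5 = 5²·E_1 = 25·1.627×10^-15 J = 4.07×10^-14 J.

E_5 = 4.07×10^-14 J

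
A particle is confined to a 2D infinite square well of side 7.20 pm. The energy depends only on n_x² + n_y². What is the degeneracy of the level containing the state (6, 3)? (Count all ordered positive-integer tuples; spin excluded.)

degeneracy = 2

The level has n_x² + n_y² = 45. The ordered positive-integer solutions are (3, 6), (6, 3).
That gives 2 states.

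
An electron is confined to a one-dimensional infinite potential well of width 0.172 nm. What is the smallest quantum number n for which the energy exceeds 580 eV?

E_1 = h²/(8m_eL²) = 2.037×10^-18 J = 12.72 eV.
Need n² > 580/12.72 = 45.60, i.e. n > 6.753.
The smallest integer satisfying this is n = 7.

n = 7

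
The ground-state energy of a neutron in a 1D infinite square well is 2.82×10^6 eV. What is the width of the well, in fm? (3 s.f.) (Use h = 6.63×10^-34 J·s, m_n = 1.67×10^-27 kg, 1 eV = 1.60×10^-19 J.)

L = 8.54 fm

From E_n = n²h²/(8m_nL²), L = n·h/√(8m_nE_n).
E_1 = 2.82×10^6 eV = 4.512×10^-13 J, so L = 1·6.63×10^-34/√(8·1.67×10^-27·4.512×10^-13) = 8.54×10^-15 m = 8.54 fm.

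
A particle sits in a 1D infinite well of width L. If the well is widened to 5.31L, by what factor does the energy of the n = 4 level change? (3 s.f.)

E_n ∝ 1/L², so the energy scales by 1/5.31² = 0.0355.

0.0355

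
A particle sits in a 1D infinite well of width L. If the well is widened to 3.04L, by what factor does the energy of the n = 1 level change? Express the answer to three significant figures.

0.108

E_n ∝ 1/L², so the energy scales by 1/3.04² = 0.108.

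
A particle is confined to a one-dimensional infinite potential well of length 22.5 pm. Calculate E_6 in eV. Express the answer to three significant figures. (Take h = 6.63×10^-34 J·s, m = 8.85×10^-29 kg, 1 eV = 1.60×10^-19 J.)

For an infinite well E_n = n²h²/(8mL²), so E_1 = h²/(8mL²) = (6.63×10^-34)²/(8·8.85×10^-29·(2.25×10^-11 m)²) = 1.226×10^-18 J.
Then E_6 = 6²·E_1 = 36·1.226×10^-18 J = 4.414×10^-17 J.
Converting, E_6 = 4.414×10^-17 J / (1.60×10^-19 J/eV) = 276 eV.

E_6 = 276 eV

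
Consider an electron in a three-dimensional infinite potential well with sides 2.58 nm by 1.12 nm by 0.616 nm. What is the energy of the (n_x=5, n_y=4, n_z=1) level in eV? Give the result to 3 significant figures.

E = 7.20 eV

For a 3D rectangular well E = (h²/8m_e)·Σ n_i²/L_i² = (6.626×10^-34)²/(8·9.109×10^-31) · [5²/(2.58 nm)² + 4²/(1.12 nm)² + 1²/(0.616 nm)²].
Evaluating gives E = 1.154×10^-18 J = 7.20 eV.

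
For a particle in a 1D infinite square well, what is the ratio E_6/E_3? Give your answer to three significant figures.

4.00

E_n ∝ n², so E_6/E_3 = 6²/3² = 36/9 = 4.00.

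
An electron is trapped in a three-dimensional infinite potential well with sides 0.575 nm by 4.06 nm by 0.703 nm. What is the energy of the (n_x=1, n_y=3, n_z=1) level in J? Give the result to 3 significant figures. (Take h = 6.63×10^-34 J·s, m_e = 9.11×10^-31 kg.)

For a 3D rectangular well E = (h²/8m_e)·Σ n_i²/L_i² = (6.63×10^-34)²/(8·9.11×10^-31) · [1²/(0.575 nm)² + 3²/(4.06 nm)² + 1²/(0.703 nm)²].
Evaluating gives E = 3.37×10^-19 J.

E = 3.37×10^-19 J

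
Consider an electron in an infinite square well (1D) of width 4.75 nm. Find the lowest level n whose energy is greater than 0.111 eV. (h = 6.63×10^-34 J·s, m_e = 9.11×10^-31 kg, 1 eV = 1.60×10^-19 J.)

n = 3

E_1 = h²/(8m_eL²) = 2.673×10^-21 J = 0.01671 eV.
Need n² > 0.111/0.01671 = 6.643, i.e. n > 2.577.
The smallest integer satisfying this is n = 3.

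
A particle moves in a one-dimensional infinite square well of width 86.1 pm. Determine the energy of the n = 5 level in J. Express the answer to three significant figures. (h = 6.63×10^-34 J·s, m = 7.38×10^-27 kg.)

For an infinite well E_n = n²h²/(8mL²), so E_1 = h²/(8mL²) = (6.63×10^-34)²/(8·7.38×10^-27·(8.61×10^-11 m)²) = 1.004×10^-21 J.
Then E_5 = 5²·E_1 = 25·1.004×10^-21 J = 2.51×10^-20 J.

E_5 = 2.51×10^-20 J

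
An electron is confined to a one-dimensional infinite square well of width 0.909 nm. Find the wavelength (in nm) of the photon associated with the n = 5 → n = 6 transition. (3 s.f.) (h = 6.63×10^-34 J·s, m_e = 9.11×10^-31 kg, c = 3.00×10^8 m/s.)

λ = 248 nm

E_1 = h²/(8m_eL²) = 7.299×10^-20 J, so ΔE = (6² − 5²)E_1 = 8.029×10^-19 J.
λ = hc/ΔE = (6.63×10^-34·3.00×10^8)/8.029×10^-19 = 2.48×10^-7 m = 248 nm.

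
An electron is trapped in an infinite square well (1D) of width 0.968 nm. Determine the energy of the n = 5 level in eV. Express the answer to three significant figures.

E_5 = 10.0 eV

For an infinite well E_n = n²h²/(8m_eL²), so E_1 = h²/(8m_eL²) = (6.626×10^-34)²/(8·9.109×10^-31·(9.68×10^-10 m)²) = 6.430×10^-20 J.
Then E_5 = 5²·E_1 = 25·6.430×10^-20 J = 1.608×10^-18 J.
Converting, E_5 = 1.608×10^-18 J / (1.602×10^-19 J/eV) = 10.0 eV.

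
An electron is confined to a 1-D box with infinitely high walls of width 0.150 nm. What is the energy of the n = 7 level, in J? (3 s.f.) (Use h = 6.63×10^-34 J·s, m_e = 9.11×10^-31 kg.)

E_7 = 1.31×10^-16 J

For an infinite well E_n = n²h²/(8m_eL²), so E_1 = h²/(8m_eL²) = (6.63×10^-34)²/(8·9.11×10^-31·(1.50×10^-10 m)²) = 2.681×10^-18 J.
Then E_7 = 7²·E_1 = 49·2.681×10^-18 J = 1.31×10^-16 J.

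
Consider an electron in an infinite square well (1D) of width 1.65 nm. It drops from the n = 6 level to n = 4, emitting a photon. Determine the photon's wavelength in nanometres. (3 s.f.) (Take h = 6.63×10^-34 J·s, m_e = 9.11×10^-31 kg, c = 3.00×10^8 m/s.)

λ = 449 nm

E_1 = h²/(8m_eL²) = 2.215×10^-20 J, so ΔE = (6² − 4²)E_1 = 4.430×10^-19 J.
λ = hc/ΔE = (6.63×10^-34·3.00×10^8)/4.430×10^-19 = 4.49×10^-7 m = 449 nm.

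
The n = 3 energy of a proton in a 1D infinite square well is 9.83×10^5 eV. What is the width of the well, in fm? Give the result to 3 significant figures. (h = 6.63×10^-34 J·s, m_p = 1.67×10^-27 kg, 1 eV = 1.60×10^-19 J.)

From E_n = n²h²/(8m_pL²), L = n·h/√(8m_pE_n).
E_3 = 9.83×10^5 eV = 1.573×10^-13 J, so L = 3·6.63×10^-34/√(8·1.67×10^-27·1.573×10^-13) = 4.34×10^-14 m = 43.4 fm.

L = 43.4 fm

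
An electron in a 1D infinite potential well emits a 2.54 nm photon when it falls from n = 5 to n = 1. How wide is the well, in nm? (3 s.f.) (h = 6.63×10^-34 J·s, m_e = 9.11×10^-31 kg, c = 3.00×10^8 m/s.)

The photon carries ΔE = hc/λ = 6.63×10^-34·3.00×10^8/2.54×10^-9 m = 7.831×10^-17 J.
Since ΔE = (5² − 1²)E_1, E_1 = 3.263×10^-18 J, and L = h/√(8m_eE_1) = 1.36×10^-10 m = 0.136 nm.

L = 0.136 nm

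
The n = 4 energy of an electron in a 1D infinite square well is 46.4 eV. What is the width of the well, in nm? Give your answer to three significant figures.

From E_n = n²h²/(8m_eL²), L = n·h/√(8m_eE_n).
E_4 = 46.4 eV = 7.433×10^-18 J, so L = 4·6.626×10^-34/√(8·9.109×10^-31·7.433×10^-18) = 3.60×10^-10 m = 0.360 nm.

L = 0.360 nm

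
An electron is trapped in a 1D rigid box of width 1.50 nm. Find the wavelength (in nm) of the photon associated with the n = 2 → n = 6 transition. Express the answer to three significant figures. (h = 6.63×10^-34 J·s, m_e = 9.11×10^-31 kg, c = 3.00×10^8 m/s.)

λ = 232 nm

E_1 = h²/(8m_eL²) = 2.681×10^-20 J, so ΔE = (6² − 2²)E_1 = 8.579×10^-19 J.
λ = hc/ΔE = (6.63×10^-34·3.00×10^8)/8.579×10^-19 = 2.32×10^-7 m = 232 nm.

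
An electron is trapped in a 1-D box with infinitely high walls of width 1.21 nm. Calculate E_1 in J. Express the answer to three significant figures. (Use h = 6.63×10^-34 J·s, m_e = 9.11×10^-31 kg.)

For an infinite well E_n = n²h²/(8m_eL²), so E_1 = h²/(8m_eL²) = (6.63×10^-34)²/(8·9.11×10^-31·(1.21×10^-9 m)²) = 4.120×10^-20 J.

E_1 = 4.12×10^-20 J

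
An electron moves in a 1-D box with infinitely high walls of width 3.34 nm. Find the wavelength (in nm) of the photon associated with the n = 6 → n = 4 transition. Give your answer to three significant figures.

λ = 1.84×10^3 nm

E_1 = h²/(8m_eL²) = 5.401×10^-21 J, so ΔE = (6² − 4²)E_1 = 1.080×10^-19 J.
λ = hc/ΔE = (6.626×10^-34·2.998×10^8)/1.080×10^-19 = 1.84×10^-6 m = 1.84×10^3 nm.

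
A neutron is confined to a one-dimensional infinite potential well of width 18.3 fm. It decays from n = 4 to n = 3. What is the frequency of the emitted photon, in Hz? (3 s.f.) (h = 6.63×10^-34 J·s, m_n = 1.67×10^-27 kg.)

E_1 = h²/(8m_nL²) = 9.825×10^-14 J and ΔE = (4² − 3²)E_1 = 6.877×10^-13 J.
f = ΔE/h = 6.877×10^-13/6.63×10^-34 = 1.04×10^21 Hz.

f = 1.04×10^21 Hz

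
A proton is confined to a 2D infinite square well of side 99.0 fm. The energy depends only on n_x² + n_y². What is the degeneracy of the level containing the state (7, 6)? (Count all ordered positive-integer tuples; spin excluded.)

degeneracy = 4

The level has n_x² + n_y² = 85. The ordered positive-integer solutions are (2, 9), (6, 7), (7, 6), (9, 2).
That gives 4 states.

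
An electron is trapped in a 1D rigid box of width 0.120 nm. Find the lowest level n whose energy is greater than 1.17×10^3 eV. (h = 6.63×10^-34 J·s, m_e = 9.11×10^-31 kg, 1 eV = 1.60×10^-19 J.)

E_1 = h²/(8m_eL²) = 4.188×10^-18 J = 26.18 eV.
Need n² > 1.17×10^3/26.18 = 44.69, i.e. n > 6.685.
The smallest integer satisfying this is n = 7.

n = 7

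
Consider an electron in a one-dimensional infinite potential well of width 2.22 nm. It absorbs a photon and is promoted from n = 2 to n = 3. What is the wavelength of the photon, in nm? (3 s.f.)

λ = 3.25×10^3 nm

E_1 = h²/(8m_eL²) = 1.222×10^-20 J, so ΔE = (3² − 2²)E_1 = 6.110×10^-20 J.
λ = hc/ΔE = (6.626×10^-34·2.998×10^8)/6.110×10^-20 = 3.25×10^-6 m = 3.25×10^3 nm.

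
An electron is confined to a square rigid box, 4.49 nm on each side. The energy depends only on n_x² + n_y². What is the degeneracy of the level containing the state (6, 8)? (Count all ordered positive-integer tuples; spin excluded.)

degeneracy = 2

The level has n_x² + n_y² = 100. The ordered positive-integer solutions are (6, 8), (8, 6).
That gives 2 states.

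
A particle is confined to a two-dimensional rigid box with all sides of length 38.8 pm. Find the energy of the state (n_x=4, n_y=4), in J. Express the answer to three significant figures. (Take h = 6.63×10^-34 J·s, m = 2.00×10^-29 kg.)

For a 2D rectangular well E = (h²/8m)·Σ n_i²/L_i² = (6.63×10^-34)²/(8·2.00×10^-29) · [4²/(38.8 pm)² + 4²/(38.8 pm)²].
Evaluating gives E = 5.84×10^-17 J.

E = 5.84×10^-17 J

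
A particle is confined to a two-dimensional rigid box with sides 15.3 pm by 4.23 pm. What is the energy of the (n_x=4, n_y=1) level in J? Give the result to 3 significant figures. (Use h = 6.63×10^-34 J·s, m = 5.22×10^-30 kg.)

E = 1.31×10^-15 J

For a 2D rectangular well E = (h²/8m)·Σ n_i²/L_i² = (6.63×10^-34)²/(8·5.22×10^-30) · [4²/(15.3 pm)² + 1²/(4.23 pm)²].
Evaluating gives E = 1.31×10^-15 J.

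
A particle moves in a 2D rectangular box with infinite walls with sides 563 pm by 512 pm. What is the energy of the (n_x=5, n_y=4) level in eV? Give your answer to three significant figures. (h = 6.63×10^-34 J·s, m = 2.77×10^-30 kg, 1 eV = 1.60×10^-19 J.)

For a 2D rectangular well E = (h²/8m)·Σ n_i²/L_i² = (6.63×10^-34)²/(8·2.77×10^-30) · [5²/(563 pm)² + 4²/(512 pm)²].
Evaluating gives E = 2.775×10^-18 J = 17.3 eV.

E = 17.3 eV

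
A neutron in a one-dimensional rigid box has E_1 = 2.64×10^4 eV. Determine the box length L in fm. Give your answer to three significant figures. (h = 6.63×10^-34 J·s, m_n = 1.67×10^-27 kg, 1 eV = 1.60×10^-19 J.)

L = 88.3 fm

From E_n = n²h²/(8m_nL²), L = n·h/√(8m_nE_n).
E_1 = 2.64×10^4 eV = 4.224×10^-15 J, so L = 1·6.63×10^-34/√(8·1.67×10^-27·4.224×10^-15) = 8.83×10^-14 m = 88.3 fm.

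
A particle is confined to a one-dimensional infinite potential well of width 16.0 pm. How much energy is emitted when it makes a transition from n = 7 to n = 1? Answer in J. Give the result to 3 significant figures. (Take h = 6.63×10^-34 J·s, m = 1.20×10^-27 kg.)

E_1 = h²/(8mL²) = 1.789×10^-19 J.
|ΔE| = |7² − 1²|·E_1 = 48·1.789×10^-19 J = 8.59×10^-18 J.

|ΔE| = 8.59×10^-18 J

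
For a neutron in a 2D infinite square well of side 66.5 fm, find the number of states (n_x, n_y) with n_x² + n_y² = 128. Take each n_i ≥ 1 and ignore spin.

The level has n_x² + n_y² = 128. The ordered positive-integer solutions are (8, 8).
That gives 1 state.

degeneracy = 1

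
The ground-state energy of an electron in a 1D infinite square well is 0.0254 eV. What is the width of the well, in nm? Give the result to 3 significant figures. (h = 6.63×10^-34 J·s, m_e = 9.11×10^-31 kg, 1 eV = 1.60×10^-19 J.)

From E_n = n²h²/(8m_eL²), L = n·h/√(8m_eE_n).
E_1 = 0.0254 eV = 4.064×10^-21 J, so L = 1·6.63×10^-34/√(8·9.11×10^-31·4.064×10^-21) = 3.85×10^-9 m = 3.85 nm.

L = 3.85 nm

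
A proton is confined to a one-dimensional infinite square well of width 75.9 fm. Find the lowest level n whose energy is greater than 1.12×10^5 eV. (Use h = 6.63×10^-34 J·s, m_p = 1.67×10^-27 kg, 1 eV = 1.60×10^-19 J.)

E_1 = h²/(8m_pL²) = 5.711×10^-15 J = 3.569×10^4 eV.
Need n² > 1.12×10^5/3.569×10^4 = 3.138, i.e. n > 1.771.
The smallest integer satisfying this is n = 2.

n = 2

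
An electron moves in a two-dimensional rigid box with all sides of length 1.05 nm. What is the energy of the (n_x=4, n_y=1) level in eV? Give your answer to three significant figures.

E = 5.80 eV

For a 2D rectangular well E = (h²/8m_e)·Σ n_i²/L_i² = (6.626×10^-34)²/(8·9.109×10^-31) · [4²/(1.05 nm)² + 1²/(1.05 nm)²].
Evaluating gives E = 9.290×10^-19 J = 5.80 eV.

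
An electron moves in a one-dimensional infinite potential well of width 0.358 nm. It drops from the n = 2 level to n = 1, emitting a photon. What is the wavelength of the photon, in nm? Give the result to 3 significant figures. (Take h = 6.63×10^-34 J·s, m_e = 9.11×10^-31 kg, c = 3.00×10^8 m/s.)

E_1 = h²/(8m_eL²) = 4.706×10^-19 J, so ΔE = (2² − 1²)E_1 = 1.412×10^-18 J.
λ = hc/ΔE = (6.63×10^-34·3.00×10^8)/1.412×10^-18 = 1.41×10^-7 m = 141 nm.

λ = 141 nm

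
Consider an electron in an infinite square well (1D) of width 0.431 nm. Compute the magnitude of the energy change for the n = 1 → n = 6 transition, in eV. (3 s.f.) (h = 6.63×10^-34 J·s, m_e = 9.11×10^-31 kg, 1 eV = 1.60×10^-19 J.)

|ΔE| = 71.0 eV

E_1 = h²/(8m_eL²) = 3.247×10^-19 J.
|ΔE| = |1² − 6²|·E_1 = 35·3.247×10^-19 J = 1.136×10^-17 J = 71.0 eV.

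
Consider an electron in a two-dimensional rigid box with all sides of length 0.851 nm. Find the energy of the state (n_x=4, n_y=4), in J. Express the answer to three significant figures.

For a 2D rectangular well E = (h²/8m_e)·Σ n_i²/L_i² = (6.626×10^-34)²/(8·9.109×10^-31) · [4²/(0.851 nm)² + 4²/(0.851 nm)²].
Evaluating gives E = 2.66×10^-18 J.

E = 2.66×10^-18 J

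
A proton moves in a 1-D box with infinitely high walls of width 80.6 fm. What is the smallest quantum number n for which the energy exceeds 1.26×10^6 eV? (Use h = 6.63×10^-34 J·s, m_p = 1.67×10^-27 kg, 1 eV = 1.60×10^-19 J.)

n = 7

E_1 = h²/(8m_pL²) = 5.065×10^-15 J = 3.166×10^4 eV.
Need n² > 1.26×10^6/3.166×10^4 = 39.80, i.e. n > 6.309.
The smallest integer satisfying this is n = 7.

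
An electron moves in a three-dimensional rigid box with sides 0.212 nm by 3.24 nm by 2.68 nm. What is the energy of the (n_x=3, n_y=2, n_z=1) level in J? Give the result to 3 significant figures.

E = 1.21×10^-17 J

For a 3D rectangular well E = (h²/8m_e)·Σ n_i²/L_i² = (6.626×10^-34)²/(8·9.109×10^-31) · [3²/(0.212 nm)² + 2²/(3.24 nm)² + 1²/(2.68 nm)²].
Evaluating gives E = 1.21×10^-17 J.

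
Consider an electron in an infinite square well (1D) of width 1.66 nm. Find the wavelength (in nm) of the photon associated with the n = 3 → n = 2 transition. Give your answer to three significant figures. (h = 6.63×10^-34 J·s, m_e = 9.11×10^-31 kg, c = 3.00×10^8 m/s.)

λ = 1.82×10^3 nm

E_1 = h²/(8m_eL²) = 2.189×10^-20 J, so ΔE = (3² − 2²)E_1 = 1.094×10^-19 J.
λ = hc/ΔE = (6.63×10^-34·3.00×10^8)/1.094×10^-19 = 1.82×10^-6 m = 1.82×10^3 nm.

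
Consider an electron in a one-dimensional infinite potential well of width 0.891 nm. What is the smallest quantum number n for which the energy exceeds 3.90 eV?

n = 3

E_1 = h²/(8m_eL²) = 7.589×10^-20 J = 0.4737 eV.
Need n² > 3.90/0.4737 = 8.233, i.e. n > 2.869.
The smallest integer satisfying this is n = 3.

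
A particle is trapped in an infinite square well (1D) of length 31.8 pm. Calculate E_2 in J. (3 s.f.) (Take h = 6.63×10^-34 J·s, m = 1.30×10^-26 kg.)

E_2 = 1.67×10^-20 J

For an infinite well E_n = n²h²/(8mL²), so E_1 = h²/(8mL²) = (6.63×10^-34)²/(8·1.30×10^-26·(3.18×10^-11 m)²) = 4.180×10^-21 J.
Then E_2 = 2²·E_1 = 4·4.180×10^-21 J = 1.67×10^-20 J.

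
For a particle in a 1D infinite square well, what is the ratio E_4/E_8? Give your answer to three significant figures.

0.250

E_n ∝ n², so E_4/E_8 = 4²/8² = 16/64 = 0.250.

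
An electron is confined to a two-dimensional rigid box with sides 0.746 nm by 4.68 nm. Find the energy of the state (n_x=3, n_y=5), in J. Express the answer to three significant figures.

E = 1.04×10^-18 J

For a 2D rectangular well E = (h²/8m_e)·Σ n_i²/L_i² = (6.626×10^-34)²/(8·9.109×10^-31) · [3²/(0.746 nm)² + 5²/(4.68 nm)²].
Evaluating gives E = 1.04×10^-18 J.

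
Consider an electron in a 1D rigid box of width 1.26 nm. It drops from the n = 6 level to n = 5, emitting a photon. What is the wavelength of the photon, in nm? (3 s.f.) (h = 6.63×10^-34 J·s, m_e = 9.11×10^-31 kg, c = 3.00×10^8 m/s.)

E_1 = h²/(8m_eL²) = 3.799×10^-20 J, so ΔE = (6² − 5²)E_1 = 4.179×10^-19 J.
λ = hc/ΔE = (6.63×10^-34·3.00×10^8)/4.179×10^-19 = 4.76×10^-7 m = 476 nm.

λ = 476 nm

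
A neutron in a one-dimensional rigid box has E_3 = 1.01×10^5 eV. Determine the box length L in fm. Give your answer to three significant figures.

L = 135 fm

From E_n = n²h²/(8m_nL²), L = n·h/√(8m_nE_n).
E_3 = 1.01×10^5 eV = 1.618×10^-14 J, so L = 3·6.626×10^-34/√(8·1.675×10^-27·1.618×10^-14) = 1.35×10^-13 m = 135 fm.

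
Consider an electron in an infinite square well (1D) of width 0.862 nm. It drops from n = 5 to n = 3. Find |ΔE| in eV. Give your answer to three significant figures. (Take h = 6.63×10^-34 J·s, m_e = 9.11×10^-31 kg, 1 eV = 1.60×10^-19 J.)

|ΔE| = 8.12 eV

E_1 = h²/(8m_eL²) = 8.117×10^-20 J.
|ΔE| = |5² − 3²|·E_1 = 16·8.117×10^-20 J = 1.299×10^-18 J = 8.12 eV.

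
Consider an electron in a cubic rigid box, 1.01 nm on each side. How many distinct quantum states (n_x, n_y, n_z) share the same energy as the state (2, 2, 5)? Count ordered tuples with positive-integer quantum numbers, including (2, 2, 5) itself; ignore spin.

The level has n_x² + n_y² + n_z² = 33. The ordered positive-integer solutions are (1, 4, 4), (2, 2, 5), (2, 5, 2), (4, 1, 4), (4, 4, 1), (5, 2, 2).
That gives 6 states.

degeneracy = 6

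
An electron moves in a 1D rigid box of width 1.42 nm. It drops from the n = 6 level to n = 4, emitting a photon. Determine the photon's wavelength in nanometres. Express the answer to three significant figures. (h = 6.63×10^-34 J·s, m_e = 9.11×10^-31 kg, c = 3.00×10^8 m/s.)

E_1 = h²/(8m_eL²) = 2.991×10^-20 J, so ΔE = (6² − 4²)E_1 = 5.982×10^-19 J.
λ = hc/ΔE = (6.63×10^-34·3.00×10^8)/5.982×10^-19 = 3.32×10^-7 m = 332 nm.

λ = 332 nm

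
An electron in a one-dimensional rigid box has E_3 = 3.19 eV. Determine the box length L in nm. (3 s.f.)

L = 1.03 nm

From E_n = n²h²/(8m_eL²), L = n·h/√(8m_eE_n).
E_3 = 3.19 eV = 5.110×10^-19 J, so L = 3·6.626×10^-34/√(8·9.109×10^-31·5.110×10^-19) = 1.03×10^-9 m = 1.03 nm.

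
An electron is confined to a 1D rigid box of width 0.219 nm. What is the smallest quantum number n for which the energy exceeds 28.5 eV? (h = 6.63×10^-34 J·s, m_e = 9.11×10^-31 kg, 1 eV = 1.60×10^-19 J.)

E_1 = h²/(8m_eL²) = 1.258×10^-18 J = 7.862 eV.
Need n² > 28.5/7.862 = 3.625, i.e. n > 1.904.
The smallest integer satisfying this is n = 2.

n = 2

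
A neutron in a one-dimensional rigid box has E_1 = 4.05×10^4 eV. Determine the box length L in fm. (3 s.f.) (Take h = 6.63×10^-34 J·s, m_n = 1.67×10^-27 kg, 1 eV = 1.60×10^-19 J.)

L = 71.3 fm

From E_n = n²h²/(8m_nL²), L = n·h/√(8m_nE_n).
E_1 = 4.05×10^4 eV = 6.480×10^-15 J, so L = 1·6.63×10^-34/√(8·1.67×10^-27·6.480×10^-15) = 7.13×10^-14 m = 71.3 fm.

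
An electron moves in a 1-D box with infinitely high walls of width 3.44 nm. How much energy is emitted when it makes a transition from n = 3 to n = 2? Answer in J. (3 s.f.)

E_1 = h²/(8m_eL²) = 5.091×10^-21 J.
|ΔE| = |3² − 2²|·E_1 = 5·5.091×10^-21 J = 2.55×10^-20 J.

|ΔE| = 2.55×10^-20 J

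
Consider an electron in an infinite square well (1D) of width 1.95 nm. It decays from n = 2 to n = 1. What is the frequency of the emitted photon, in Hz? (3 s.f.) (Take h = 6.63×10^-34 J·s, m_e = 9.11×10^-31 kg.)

f = 7.18×10^13 Hz

E_1 = h²/(8m_eL²) = 1.586×10^-20 J and ΔE = (2² − 1²)E_1 = 4.758×10^-20 J.
f = ΔE/h = 4.758×10^-20/6.63×10^-34 = 7.18×10^13 Hz.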